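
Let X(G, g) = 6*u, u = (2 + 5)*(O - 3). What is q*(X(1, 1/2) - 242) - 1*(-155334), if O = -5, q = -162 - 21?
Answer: 261108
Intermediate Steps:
q = -183
u = -56 (u = (2 + 5)*(-5 - 3) = 7*(-8) = -56)
X(G, g) = -336 (X(G, g) = 6*(-56) = -336)
q*(X(1, 1/2) - 242) - 1*(-155334) = -183*(-336 - 242) - 1*(-155334) = -183*(-578) + 155334 = 105774 + 155334 = 261108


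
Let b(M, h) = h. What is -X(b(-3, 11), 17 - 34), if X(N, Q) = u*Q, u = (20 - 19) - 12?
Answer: -187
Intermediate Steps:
u = -11 (u = 1 - 12 = -11)
X(N, Q) = -11*Q
-X(b(-3, 11), 17 - 34) = -(-11)*(17 - 34) = -(-11)*(-17) = -1*187 = -187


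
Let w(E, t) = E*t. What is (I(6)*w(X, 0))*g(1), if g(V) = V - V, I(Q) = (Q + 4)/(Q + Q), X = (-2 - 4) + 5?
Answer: 0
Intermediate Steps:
X = -1 (X = -6 + 5 = -1)
I(Q) = (4 + Q)/(2*Q) (I(Q) = (4 + Q)/((2*Q)) = (4 + Q)*(1/(2*Q)) = (4 + Q)/(2*Q))
g(V) = 0
(I(6)*w(X, 0))*g(1) = (((1/2)*(4 + 6)/6)*(-1*0))*0 = (((1/2)*(1/6)*10)*0)*0 = ((5/6)*0)*0 = 0*0 = 0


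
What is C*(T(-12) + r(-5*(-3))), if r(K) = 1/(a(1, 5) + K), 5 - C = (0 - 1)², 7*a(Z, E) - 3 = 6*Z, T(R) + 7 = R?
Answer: -4318/57 ≈ -75.754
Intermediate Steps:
T(R) = -7 + R
a(Z, E) = 3/7 + 6*Z/7 (a(Z, E) = 3/7 + (6*Z)/7 = 3/7 + 6*Z/7)
C = 4 (C = 5 - (0 - 1)² = 5 - 1*(-1)² = 5 - 1*1 = 5 - 1 = 4)
r(K) = 1/(9/7 + K) (r(K) = 1/((3/7 + (6/7)*1) + K) = 1/((3/7 + 6/7) + K) = 1/(9/7 + K))
C*(T(-12) + r(-5*(-3))) = 4*((-7 - 12) + 7/(9 + 7*(-5*(-3)))) = 4*(-19 + 7/(9 + 7*15)) = 4*(-19 + 7/(9 + 105)) = 4*(-19 + 7/114) = 4*(-2159/114) = -4318/57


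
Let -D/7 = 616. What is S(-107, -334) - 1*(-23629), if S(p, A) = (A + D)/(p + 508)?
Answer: 9470583/401 ≈ 23617.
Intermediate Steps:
D = -4312 (D = -7*616 = -4312)
S(p, A) = (-4312 + A)/(508 + p) (S(p, A) = (A - 4312)/(p + 508) = (-4312 + A)/(508 + p))
S(-107, -334) - 1*(-23629) = (-4312 - 334)/(508 - 107) - 1*(-23629) = -4646/401 + 23629 = 9470583/401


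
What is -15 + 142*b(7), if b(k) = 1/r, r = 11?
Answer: -23/11 ≈ -2.0909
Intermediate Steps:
b(k) = 1/11
-15 + 142*b(7) = -15 + 142*(1/11) = -15 + 142/11 = -23/11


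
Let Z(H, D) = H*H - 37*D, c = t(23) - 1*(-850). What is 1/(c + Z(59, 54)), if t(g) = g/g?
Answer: 1/2334 ≈ 0.00042845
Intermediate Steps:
t(g) = 1
c = 851 (c = 1 - 1*(-850) = 1 + 850 = 851)
Z(H, D) = H² - 37*D
1/(c + Z(59, 54)) = 1/(851 + (59² - 37*54)) = 1/(851 + (3481 - 1998)) = 1/(851 + 1483) = 1/2334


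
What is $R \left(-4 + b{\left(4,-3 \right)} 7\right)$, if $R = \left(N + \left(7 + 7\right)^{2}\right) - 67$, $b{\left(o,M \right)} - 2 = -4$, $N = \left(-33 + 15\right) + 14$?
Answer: $-2250$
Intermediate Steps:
$N = -4$ ($N = -18 + 14 = -4$)
$b{\left(o,M \right)} = -2$ ($b{\left(o,M \right)} = 2 - 4 = -2$)
$R = 125$ ($R = \left(-4 + \left(7 + 7\right)^{2}\right) - 67 = \left(-4 + 14^{2}\right) - 67 = \left(-4 + 196\right) - 67 = 192 - 67 = 125$)
$R \left(-4 + b{\left(4,-3 \right)} 7\right) = 125 \left(-4 - 14\right) = 125 \left(-18\right) = -2250$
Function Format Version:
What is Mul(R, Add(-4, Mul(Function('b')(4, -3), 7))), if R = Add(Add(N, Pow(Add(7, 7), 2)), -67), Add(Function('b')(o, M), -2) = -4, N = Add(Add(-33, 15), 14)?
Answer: -2250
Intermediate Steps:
N = -4 (N = Add(-18, 14) = -4)
Function('b')(o, M) = -2 (Function('b')(o, M) = Add(2, -4) = -2)
R = 125 (R = Add(Add(-4, Pow(Add(7, 7), 2)), -67) = Add(Add(-4, Pow(14, 2)), -67) = Add(Add(-4, 196), -67) = Add(192, -67) = 125)
Mul(R, Add(-4, Mul(Function('b')(4, -3), 7))) = Mul(125, Add(-4, Mul(-2, 7))) = Mul(125, Add(-4, -14)) = Mul(125, -18) = -2250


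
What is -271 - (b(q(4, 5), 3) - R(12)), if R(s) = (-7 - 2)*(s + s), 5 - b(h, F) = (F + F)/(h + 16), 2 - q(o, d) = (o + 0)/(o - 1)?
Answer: -12291/25 ≈ -491.64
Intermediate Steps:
q(o, d) = 2 - o/(-1 + o) (q(o, d) = 2 - (o + 0)/(o - 1) = 2 - o/(-1 + o))
b(h, F) = 5 - 2*F/(16 + h) (b(h, F) = 5 - (F + F)/(h + 16) = 5 - 2*F/(16 + h))
R(s) = -18*s
-271 - (b(q(4, 5), 3) - R(12)) = -271 - ((80 - 2*3 + 5*((-2 + 4)/(-1 + 4)))/(16 + (-2 + 4)/(-1 + 4)) - (-18)*12) = -271 - ((80 - 6 + 5*(2/3))/(16 + 2/3) - 1*(-216)) = -271 - ((80 - 6 + 5*((⅓)*2))/(16 + (⅓)*2) + 216) = -271 - ((80 - 6 + 5*(⅔))/(16 + ⅔) + 216) = -271 - ((80 - 6 + 10/3)/(50/3) + 216) = -271 - ((3/50)*(232/3) + 216) = -271 - (116/25 + 216) = -271 - 1*5516/25 = -271 - 5516/25 = -12291/25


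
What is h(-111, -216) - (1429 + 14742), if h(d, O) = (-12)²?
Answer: -16027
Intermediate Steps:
h(d, O) = 144
h(-111, -216) - (1429 + 14742) = 144 - (1429 + 14742) = 144 - 1*16171 = 144 - 16171 = -16027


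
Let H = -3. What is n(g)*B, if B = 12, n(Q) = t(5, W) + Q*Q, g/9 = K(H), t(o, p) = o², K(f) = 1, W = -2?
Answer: 1272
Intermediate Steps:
g = 9 (g = 9*1 = 9)
n(Q) = 25 + Q² (n(Q) = 5² + Q*Q = 25 + Q²)
n(g)*B = (25 + 9²)*12 = (25 + 81)*12 = 106*12 = 1272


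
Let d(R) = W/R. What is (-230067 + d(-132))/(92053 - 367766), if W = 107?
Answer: 30368951/36394116 ≈ 0.83445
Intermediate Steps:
d(R) = 107/R
(-230067 + d(-132))/(92053 - 367766) = (-230067 + 107/(-132))/(92053 - 367766) = (-230067 + 107*(-1/132))/(-275713) = (-230067 - 107/132)*(-1/275713) = -30368951/132*(-1/275713) = 30368951/36394116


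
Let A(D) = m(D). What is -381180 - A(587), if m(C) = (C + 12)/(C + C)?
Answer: -447505919/1174 ≈ -3.8118e+5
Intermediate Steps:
m(C) = (12 + C)/(2*C) (m(C) = (12 + C)/((2*C)) = (12 + C)*(1/(2*C)) = (12 + C)/(2*C))
A(D) = (12 + D)/(2*D)
-381180 - A(587) = -381180 - (12 + 587)/(2*587) = -381180 - 599/(2*587) = -381180 - 1*599/1174 = -381180 - 599/1174 = -447505919/1174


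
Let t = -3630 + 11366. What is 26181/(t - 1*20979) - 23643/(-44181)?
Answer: -93733168/65009887 ≈ -1.4418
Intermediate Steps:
t = 7736
26181/(t - 1*20979) - 23643/(-44181) = 26181/(7736 - 1*20979) - 23643/(-44181) = 26181/(7736 - 20979) - 23643*(-1/44181) = 26181/(-13243) + 2627/4909 = 26181*(-1/13243) + 2627/4909 = -26181/13243 + 2627/4909 = -93733168/65009887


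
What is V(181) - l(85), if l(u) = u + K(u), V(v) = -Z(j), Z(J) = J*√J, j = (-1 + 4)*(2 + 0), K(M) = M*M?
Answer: -7310 - 6*√6 ≈ -7324.7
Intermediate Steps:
K(M) = M²
j = 6 (j = 3*2 = 6)
Z(J) = J^(3/2)
V(v) = -6*√6 (V(v) = -6^(3/2) = -6*√6)
l(u) = u + u²
V(181) - l(85) = -6*√6 - 85*(1 + 85) = -6*√6 - 85*86 = -6*√6 - 1*7310 = -6*√6 - 7310 = -7310 - 6*√6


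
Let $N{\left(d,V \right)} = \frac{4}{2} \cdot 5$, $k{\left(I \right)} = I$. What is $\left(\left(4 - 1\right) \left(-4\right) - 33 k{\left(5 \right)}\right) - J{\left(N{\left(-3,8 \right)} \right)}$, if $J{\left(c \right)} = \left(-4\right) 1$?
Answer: $-173$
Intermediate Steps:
$N{\left(d,V \right)} = 10$ ($N{\left(d,V \right)} = 4 \cdot \frac{1}{2} \cdot 5 = 2 \cdot 5 = 10$)
$J{\left(c \right)} = -4$
$\left(\left(4 - 1\right) \left(-4\right) - 33 k{\left(5 \right)}\right) - J{\left(N{\left(-3,8 \right)} \right)} = \left(\left(4 - 1\right) \left(-4\right) - 165\right) - -4 = \left(3 \left(-4\right) - 165\right) + 4 = \left(-12 - 165\right) + 4 = -177 + 4 = -173$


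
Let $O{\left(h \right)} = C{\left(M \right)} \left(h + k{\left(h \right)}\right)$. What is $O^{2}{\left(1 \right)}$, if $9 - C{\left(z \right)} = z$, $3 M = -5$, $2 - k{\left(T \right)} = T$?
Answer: $\frac{4096}{9} \approx 455.11$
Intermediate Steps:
$k{\left(T \right)} = 2 - T$
$M = - \frac{5}{3}$ ($M = \frac{1}{3} \left(-5\right) = - \frac{5}{3} \approx -1.6667$)
$C{\left(z \right)} = 9 - z$
$O{\left(h \right)} = \frac{64}{3}$ ($O{\left(h \right)} = \left(9 - - \frac{5}{3}\right) \left(h - \left(-2 + h\right)\right) = \left(9 + \frac{5}{3}\right) 2 = \frac{32}{3} \cdot 2 = \frac{64}{3}$)
$O^{2}{\left(1 \right)} = \left(\frac{64}{3}\right)^{2} = \frac{4096}{9}$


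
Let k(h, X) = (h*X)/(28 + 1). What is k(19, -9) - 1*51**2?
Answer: -75600/29 ≈ -2606.9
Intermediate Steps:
k(h, X) = X*h/29 (k(h, X) = (X*h)/29 = (X*h)*(1/29) = X*h/29)
k(19, -9) - 1*51**2 = (1/29)*(-9)*19 - 1*51**2 = -171/29 - 1*2601 = -171/29 - 2601 = -75600/29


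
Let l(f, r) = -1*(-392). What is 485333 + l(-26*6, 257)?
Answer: 485725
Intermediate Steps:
l(f, r) = 392
485333 + l(-26*6, 257) = 485333 + 392 = 485725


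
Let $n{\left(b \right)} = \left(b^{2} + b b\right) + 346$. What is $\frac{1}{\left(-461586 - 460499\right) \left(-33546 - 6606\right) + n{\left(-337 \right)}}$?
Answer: $\frac{1}{37023784404} \approx 2.701 \cdot 10^{-11}$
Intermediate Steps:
$n{\left(b \right)} = 346 + 2 b^{2}$ ($n{\left(b \right)} = \left(b^{2} + b^{2}\right) + 346 = 2 b^{2} + 346 = 346 + 2 b^{2}$)
$\frac{1}{\left(-461586 - 460499\right) \left(-33546 - 6606\right) + n{\left(-337 \right)}} = \frac{1}{\left(-461586 - 460499\right) \left(-33546 - 6606\right) + \left(346 + 2 \left(-337\right)^{2}\right)} = \frac{1}{\left(-922085\right) \left(-40152\right) + \left(346 + 2 \cdot 113569\right)} = \frac{1}{37023556920 + \left(346 + 227138\right)} = \frac{1}{37023556920 + 227484} = \frac{1}{37023784404}$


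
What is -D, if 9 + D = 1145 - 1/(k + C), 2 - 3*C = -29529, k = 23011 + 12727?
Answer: -155342317/136745 ≈ -1136.0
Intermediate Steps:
k = 35738
C = 29531/3 (C = ⅔ - ⅓*(-29529) = ⅔ + 9843 = 29531/3 ≈ 9843.7)
D = 155342317/136745 (D = -9 + (1145 - 1/(35738 + 29531/3)) = -9 + (1145 - 1/136745/3) = -9 + (1145 - 1*3/136745) = -9 + (1145 - 3/136745) = -9 + 156573022/136745 = 155342317/136745 ≈ 1136.0)
-D = -1*155342317/136745 = -155342317/136745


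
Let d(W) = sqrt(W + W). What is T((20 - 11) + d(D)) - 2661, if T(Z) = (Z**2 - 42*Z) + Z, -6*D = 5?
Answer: -8852/3 - 23*I*sqrt(15)/3 ≈ -2950.7 - 29.693*I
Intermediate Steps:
D = -5/6 (D = -1/6*5 = -5/6 ≈ -0.83333)
d(W) = sqrt(2)*sqrt(W) (d(W) = sqrt(2*W) = sqrt(2)*sqrt(W))
T(Z) = Z**2 - 41*Z
T((20 - 11) + d(D)) - 2661 = ((20 - 11) + sqrt(2)*sqrt(-5/6))*(-41 + ((20 - 11) + sqrt(2)*sqrt(-5/6))) - 2661 = (9 + sqrt(2)*(I*sqrt(30)/6))*(-41 + (9 + sqrt(2)*(I*sqrt(30)/6))) - 2661 = (9 + I*sqrt(15)/3)*(-41 + (9 + I*sqrt(15)/3)) - 2661 = (9 + I*sqrt(15)/3)*(-32 + I*sqrt(15)/3) - 2661 = (-32 + I*sqrt(15)/3)*(9 + I*sqrt(15)/3) - 2661 = -2661 + (-32 + I*sqrt(15)/3)*(9 + I*sqrt(15)/3)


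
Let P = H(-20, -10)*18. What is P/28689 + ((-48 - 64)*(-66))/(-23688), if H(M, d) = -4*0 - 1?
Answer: -421618/1348383 ≈ -0.31268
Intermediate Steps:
H(M, d) = -1 (H(M, d) = 0 - 1 = -1)
P = -18 (P = -1*18 = -18)
P/28689 + ((-48 - 64)*(-66))/(-23688) = -18/28689 + ((-48 - 64)*(-66))/(-23688) = -18*1/28689 - 112*(-66)*(-1/23688) = -6/9563 + 7392*(-1/23688) = -6/9563 - 44/141 = -421618/1348383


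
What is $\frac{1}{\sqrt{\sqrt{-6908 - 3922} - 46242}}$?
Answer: $\frac{1}{\sqrt{-46242 + 19 i \sqrt{30}}} \approx 5.23 \cdot 10^{-6} - 0.0046503 i$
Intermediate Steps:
$\frac{1}{\sqrt{\sqrt{-6908 - 3922} - 46242}} = \frac{1}{\sqrt{\sqrt{-10830} - 46242}} = \frac{1}{\sqrt{19 i \sqrt{30} - 46242}} = \frac{1}{\sqrt{-46242 + 19 i \sqrt{30}}}$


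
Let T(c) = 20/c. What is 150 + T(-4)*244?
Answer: -1070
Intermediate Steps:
150 + T(-4)*244 = 150 + (20/(-4))*244 = 150 + (20*(-¼))*244 = 150 - 5*244 = 150 - 1220 = -1070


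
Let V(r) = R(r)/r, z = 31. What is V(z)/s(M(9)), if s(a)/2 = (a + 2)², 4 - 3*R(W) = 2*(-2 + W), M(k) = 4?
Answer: -1/124 ≈ -0.0080645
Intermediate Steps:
R(W) = 8/3 - 2*W/3 (R(W) = 4/3 - 2*(-2 + W)/3 = 4/3 - (-4 + 2*W)/3 = 4/3 + (4/3 - 2*W/3) = 8/3 - 2*W/3)
s(a) = 2*(2 + a)² (s(a) = 2*(a + 2)² = 2*(2 + a)²)
V(r) = (8/3 - 2*r/3)/r
V(z)/s(M(9)) = ((⅔)*(4 - 1*31)/31)/((2*(2 + 4)²)) = ((⅔)*(1/31)*(4 - 31))/((2*6²)) = ((⅔)*(1/31)*(-27))/((2*36)) = -18/31/72 = -18/31*1/72 = -1/124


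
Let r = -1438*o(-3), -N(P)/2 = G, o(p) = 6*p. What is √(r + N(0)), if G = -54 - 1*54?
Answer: 30*√29 ≈ 161.55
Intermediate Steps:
G = -108 (G = -54 - 54 = -108)
N(P) = 216 (N(P) = -2*(-108) = 216)
r = 25884 (r = -8628*(-3) = -1438*(-18) = 25884)
√(r + N(0)) = √(25884 + 216) = √26100 = 30*√29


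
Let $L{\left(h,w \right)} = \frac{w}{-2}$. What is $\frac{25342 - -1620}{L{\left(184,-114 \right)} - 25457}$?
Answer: $- \frac{13481}{12700} \approx -1.0615$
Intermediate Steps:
$L{\left(h,w \right)} = - \frac{w}{2}$ ($L{\left(h,w \right)} = w \left(- \frac{1}{2}\right) = - \frac{w}{2}$)
$\frac{25342 - -1620}{L{\left(184,-114 \right)} - 25457} = \frac{25342 - -1620}{\left(- \frac{1}{2}\right) \left(-114\right) - 25457} = \frac{25342 + 1620}{57 - 25457} = \frac{26962}{-25400} = 26962 \left(- \frac{1}{25400}\right) = - \frac{13481}{12700}$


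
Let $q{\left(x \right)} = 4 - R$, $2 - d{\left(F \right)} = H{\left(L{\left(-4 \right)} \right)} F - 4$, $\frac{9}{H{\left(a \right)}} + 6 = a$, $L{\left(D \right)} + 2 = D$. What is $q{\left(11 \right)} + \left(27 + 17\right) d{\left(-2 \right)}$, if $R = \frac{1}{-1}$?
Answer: $203$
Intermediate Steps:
$L{\left(D \right)} = -2 + D$
$H{\left(a \right)} = \frac{9}{-6 + a}$
$R = -1$
$d{\left(F \right)} = 6 + \frac{3 F}{4}$ ($d{\left(F \right)} = 2 - \left(\frac{9}{-6 - 6} F - 4\right) = 2 - \left(\frac{9}{-12} F - 4\right) = 2 - \left(9 \left(- \frac{1}{12}\right) F - 4\right) = 2 - \left(- \frac{3 F}{4} - 4\right) = 2 - \left(-4 - \frac{3 F}{4}\right) = 2 + \left(4 + \frac{3 F}{4}\right) = 6 + \frac{3 F}{4}$)
$q{\left(x \right)} = 5$ ($q{\left(x \right)} = 4 - -1 = 4 + 1 = 5$)
$q{\left(11 \right)} + \left(27 + 17\right) d{\left(-2 \right)} = 5 + \left(27 + 17\right) \left(6 + \frac{3}{4} \left(-2\right)\right) = 5 + 44 \left(6 - \frac{3}{2}\right) = 5 + 44 \cdot \frac{9}{2} = 5 + 198 = 203$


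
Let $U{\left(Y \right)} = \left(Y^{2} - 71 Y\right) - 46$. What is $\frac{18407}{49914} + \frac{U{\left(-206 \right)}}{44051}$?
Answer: $\frac{3656743381}{2198761614} \approx 1.6631$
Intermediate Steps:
$U{\left(Y \right)} = -46 + Y^{2} - 71 Y$
$\frac{18407}{49914} + \frac{U{\left(-206 \right)}}{44051} = \frac{18407}{49914} + \frac{-46 + \left(-206\right)^{2} - -14626}{44051} = 18407 \cdot \frac{1}{49914} + \left(-46 + 42436 + 14626\right) \frac{1}{44051} = \frac{18407}{49914} + 57016 \cdot \frac{1}{44051} = \frac{18407}{49914} + \frac{57016}{44051} = \frac{3656743381}{2198761614}$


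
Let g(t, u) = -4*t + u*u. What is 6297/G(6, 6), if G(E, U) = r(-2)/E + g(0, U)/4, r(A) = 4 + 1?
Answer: 37782/59 ≈ 640.37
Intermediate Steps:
g(t, u) = u**2 - 4*t (g(t, u) = -4*t + u**2 = u**2 - 4*t)
r(A) = 5
G(E, U) = 5/E + U**2/4 (G(E, U) = 5/E + (U**2 - 4*0)/4 = 5/E + (U**2 + 0)*(1/4) = 5/E + U**2*(1/4) = 5/E + U**2/4)
6297/G(6, 6) = 6297/(5/6 + (1/4)*6**2) = 6297/(5*(1/6) + (1/4)*36) = 6297/(5/6 + 9) = 6297/(59/6) = 6297*(6/59) = 37782/59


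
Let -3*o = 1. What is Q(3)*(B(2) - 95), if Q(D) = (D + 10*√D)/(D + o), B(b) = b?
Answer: -837/8 - 1395*√3/4 ≈ -708.68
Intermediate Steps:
o = -⅓ (o = -⅓*1 = -⅓ ≈ -0.33333)
Q(D) = (D + 10*√D)/(-⅓ + D) (Q(D) = (D + 10*√D)/(D - ⅓) = (D + 10*√D)/(-⅓ + D))
Q(3)*(B(2) - 95) = (3*(3 + 10*√3)/(-1 + 3*3))*(2 - 95) = (3*(3 + 10*√3)/(-1 + 9))*(-93) = (3*(3 + 10*√3)/8)*(-93) = (3*(⅛)*(3 + 10*√3))*(-93) = (9/8 + 15*√3/4)*(-93) = -837/8 - 1395*√3/4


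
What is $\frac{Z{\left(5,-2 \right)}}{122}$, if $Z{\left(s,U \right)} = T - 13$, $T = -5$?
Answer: $- \frac{9}{61} \approx -0.14754$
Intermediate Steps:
$Z{\left(s,U \right)} = -18$ ($Z{\left(s,U \right)} = -5 - 13 = -18$)
$\frac{Z{\left(5,-2 \right)}}{122} = - \frac{18}{122} = \left(-18\right) \frac{1}{122} = - \frac{9}{61}$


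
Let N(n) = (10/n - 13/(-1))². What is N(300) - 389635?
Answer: -350518619/900 ≈ -3.8947e+5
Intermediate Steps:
N(n) = (13 + 10/n)² (N(n) = (10/n - 13*(-1))² = (10/n + 13)² = (13 + 10/n)²)
N(300) - 389635 = (10 + 13*300)²/300² - 389635 = (10 + 3900)²/90000 - 389635 = (1/90000)*3910² - 389635 = (1/90000)*15288100 - 389635 = 152881/900 - 389635 = -350518619/900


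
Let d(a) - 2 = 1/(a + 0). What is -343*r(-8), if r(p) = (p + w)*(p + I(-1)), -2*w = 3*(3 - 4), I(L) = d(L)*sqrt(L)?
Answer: -17836 + 4459*I/2 ≈ -17836.0 + 2229.5*I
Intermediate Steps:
d(a) = 2 + 1/a (d(a) = 2 + 1/(a + 0) = 2 + 1/a)
I(L) = sqrt(L)*(2 + 1/L) (I(L) = (2 + 1/L)*sqrt(L) = sqrt(L)*(2 + 1/L))
w = 3/2 (w = -3*(3 - 4)/2 = -3*(-1)/2 = -1/2*(-3) = 3/2 ≈ 1.5000)
r(p) = (3/2 + p)*(I + p) (r(p) = (p + 3/2)*(p + (1 + 2*(-1))/sqrt(-1)) = (3/2 + p)*(p + (-I)*(1 - 2)) = (3/2 + p)*(p - I*(-1)) = (3/2 + p)*(p + I) = (3/2 + p)*(I + p))
-343*r(-8) = -343*((-8)**2 + 3*I/2 + (1/2)*(-8)*(3 + 2*I)) = -343*(64 + 3*I/2 + (-12 - 8*I)) = -343*(52 - 13*I/2) = -17836 + 4459*I/2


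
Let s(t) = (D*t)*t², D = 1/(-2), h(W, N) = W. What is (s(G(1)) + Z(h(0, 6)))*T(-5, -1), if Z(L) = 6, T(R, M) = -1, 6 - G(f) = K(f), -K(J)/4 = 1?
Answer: 494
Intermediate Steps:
K(J) = -4 (K(J) = -4*1 = -4)
G(f) = 10 (G(f) = 6 - 1*(-4) = 6 + 4 = 10)
D = -½ ≈ -0.50000
s(t) = -t³/2 (s(t) = (-t/2)*t² = -t³/2)
(s(G(1)) + Z(h(0, 6)))*T(-5, -1) = (-½*10³ + 6)*(-1) = (-½*1000 + 6)*(-1) = (-500 + 6)*(-1) = -494*(-1) = 494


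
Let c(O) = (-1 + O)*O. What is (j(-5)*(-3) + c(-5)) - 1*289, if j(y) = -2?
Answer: -253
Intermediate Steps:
c(O) = O*(-1 + O)
(j(-5)*(-3) + c(-5)) - 1*289 = (-2*(-3) - 5*(-1 - 5)) - 1*289 = (6 - 5*(-6)) - 289 = (6 + 30) - 289 = 36 - 289 = -253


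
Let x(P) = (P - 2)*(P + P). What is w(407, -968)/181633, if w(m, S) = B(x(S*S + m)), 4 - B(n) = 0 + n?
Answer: -1757550009794/181633 ≈ -9.6764e+6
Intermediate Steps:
x(P) = 2*P*(-2 + P) (x(P) = (-2 + P)*(2*P) = 2*P*(-2 + P))
B(n) = 4 - n (B(n) = 4 - (0 + n) = 4 - n)
w(m, S) = 4 - 2*(m + S**2)*(-2 + m + S**2) (w(m, S) = 4 - 2*(S*S + m)*(-2 + (S*S + m)) = 4 - 2*(S**2 + m)*(-2 + (S**2 + m)) = 4 - 2*(m + S**2)*(-2 + (m + S**2)) = 4 - 2*(m + S**2)*(-2 + m + S**2))
w(407, -968)/181633 = (4 - 2*(407 + (-968)**2)*(-2 + 407 + (-968)**2))/181633 = (4 - 2*(407 + 937024)*(-2 + 407 + 937024))*(1/181633) = (4 - 2*937431*937429)*(1/181633) = (4 - 1757550009798)*(1/181633) = -1757550009794*1/181633 = -1757550009794/181633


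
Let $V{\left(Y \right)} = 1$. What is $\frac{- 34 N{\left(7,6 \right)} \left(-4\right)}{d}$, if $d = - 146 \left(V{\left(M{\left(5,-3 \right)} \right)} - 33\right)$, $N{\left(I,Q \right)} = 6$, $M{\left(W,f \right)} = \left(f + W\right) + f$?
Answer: $\frac{51}{292} \approx 0.17466$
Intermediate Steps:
$M{\left(W,f \right)} = W + 2 f$ ($M{\left(W,f \right)} = \left(W + f\right) + f = W + 2 f$)
$d = 4672$ ($d = - 146 \left(1 - 33\right) = \left(-146\right) \left(-32\right) = 4672$)
$\frac{- 34 N{\left(7,6 \right)} \left(-4\right)}{d} = \frac{\left(-34\right) 6 \left(-4\right)}{4672} = \left(-204\right) \left(-4\right) \frac{1}{4672} = 816 \cdot \frac{1}{4672} = \frac{51}{292}$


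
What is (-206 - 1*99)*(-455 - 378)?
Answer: 254065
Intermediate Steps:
(-206 - 1*99)*(-455 - 378) = (-206 - 99)*(-833) = -305*(-833) = 254065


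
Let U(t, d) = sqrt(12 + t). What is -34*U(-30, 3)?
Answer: -102*I*sqrt(2) ≈ -144.25*I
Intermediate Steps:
-34*U(-30, 3) = -34*sqrt(12 - 30) = -102*I*sqrt(2)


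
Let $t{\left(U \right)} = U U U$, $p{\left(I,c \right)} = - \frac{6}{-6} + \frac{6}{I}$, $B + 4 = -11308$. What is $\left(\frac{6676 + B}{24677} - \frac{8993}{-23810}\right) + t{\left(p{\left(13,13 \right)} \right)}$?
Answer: $\frac{4275116729727}{1290867935890} \approx 3.3118$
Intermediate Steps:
$B = -11312$ ($B = -4 - 11308 = -11312$)
$p{\left(I,c \right)} = 1 + \frac{6}{I}$ ($p{\left(I,c \right)} = \left(-6\right) \left(- \frac{1}{6}\right) + \frac{6}{I} = 1 + \frac{6}{I}$)
$t{\left(U \right)} = U^{3}$ ($t{\left(U \right)} = U^{2} U = U^{3}$)
$\left(\frac{6676 + B}{24677} - \frac{8993}{-23810}\right) + t{\left(p{\left(13,13 \right)} \right)} = \left(\frac{6676 - 11312}{24677} - \frac{8993}{-23810}\right) + \left(\frac{6 + 13}{13}\right)^{3} = \left(\left(-4636\right) \frac{1}{24677} - - \frac{8993}{23810}\right) + \left(\frac{1}{13} \cdot 19\right)^{3} = \left(- \frac{4636}{24677} + \frac{8993}{23810}\right) + \left(\frac{19}{13}\right)^{3} = \frac{111537101}{587559370} + \frac{6859}{2197} = \frac{4275116729727}{1290867935890}$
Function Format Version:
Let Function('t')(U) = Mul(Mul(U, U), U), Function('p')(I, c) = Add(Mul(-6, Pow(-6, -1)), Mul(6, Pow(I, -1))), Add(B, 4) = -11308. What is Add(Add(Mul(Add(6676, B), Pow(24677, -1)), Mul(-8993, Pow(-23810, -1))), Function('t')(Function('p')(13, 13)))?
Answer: Rational(4275116729727, 1290867935890) ≈ 3.3118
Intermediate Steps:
B = -11312 (B = Add(-4, -11308) = -11312)
Function('p')(I, c) = Add(1, Mul(6, Pow(I, -1))) (Function('p')(I, c) = Add(Mul(-6, Rational(-1, 6)), Mul(6, Pow(I, -1))) = Add(1, Mul(6, Pow(I, -1))))
Function('t')(U) = Pow(U, 3) (Function('t')(U) = Mul(Pow(U, 2), U) = Pow(U, 3))
Add(Add(Mul(Add(6676, B), Pow(24677, -1)), Mul(-8993, Pow(-23810, -1))), Function('t')(Function('p')(13, 13))) = Add(Add(Mul(Add(6676, -11312), Pow(24677, -1)), Mul(-8993, Pow(-23810, -1))), Pow(Mul(Pow(13, -1), Add(6, 13)), 3)) = Add(Add(Mul(-4636, Rational(1, 24677)), Mul(-8993, Rational(-1, 23810))), Pow(Mul(Rational(1, 13), 19), 3)) = Add(Add(Rational(-4636, 24677), Rational(8993, 23810)), Pow(Rational(19, 13), 3)) = Add(Rational(111537101, 587559370), Rational(6859, 2197)) = Rational(4275116729727, 1290867935890)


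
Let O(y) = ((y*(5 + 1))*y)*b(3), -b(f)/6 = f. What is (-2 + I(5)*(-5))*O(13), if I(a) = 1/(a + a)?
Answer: 45630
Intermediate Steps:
I(a) = 1/(2*a)
b(f) = -6*f
O(y) = -108*y**2 (O(y) = ((y*(5 + 1))*y)*(-6*3) = ((y*6)*y)*(-18) = ((6*y)*y)*(-18) = (6*y**2)*(-18) = -108*y**2)
(-2 + I(5)*(-5))*O(13) = (-2 + ((1/2)/5)*(-5))*(-108*13**2) = (-2 + ((1/2)*(1/5))*(-5))*(-108*169) = (-2 + (1/10)*(-5))*(-18252) = (-2 - 1/2)*(-18252) = -5/2*(-18252) = 45630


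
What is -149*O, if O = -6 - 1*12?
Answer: 2682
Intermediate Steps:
O = -18 (O = -6 - 12 = -18)
-149*O = -149*(-18) = 2682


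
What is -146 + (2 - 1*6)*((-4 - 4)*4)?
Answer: -18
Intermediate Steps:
-146 + (2 - 1*6)*((-4 - 4)*4) = -146 + (2 - 6)*(-8*4) = -146 - 4*(-32) = -146 + 128 = -18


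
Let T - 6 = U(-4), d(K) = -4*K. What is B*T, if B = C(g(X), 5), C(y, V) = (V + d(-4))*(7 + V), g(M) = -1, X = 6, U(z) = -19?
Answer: -3276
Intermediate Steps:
T = -13 (T = 6 - 19 = -13)
C(y, V) = (7 + V)*(16 + V) (C(y, V) = (V - 4*(-4))*(7 + V) = (V + 16)*(7 + V) = (16 + V)*(7 + V) = (7 + V)*(16 + V))
B = 252 (B = 112 + 5² + 23*5 = 112 + 25 + 115 = 252)
B*T = 252*(-13) = -3276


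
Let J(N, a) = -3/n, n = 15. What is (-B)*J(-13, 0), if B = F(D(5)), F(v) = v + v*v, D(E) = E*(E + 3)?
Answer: 328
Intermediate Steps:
D(E) = E*(3 + E)
J(N, a) = -1/5 (J(N, a) = -3/15 = -3*1/15 = -1/5)
F(v) = v + v**2
B = 1640 (B = (5*(3 + 5))*(1 + 5*(3 + 5)) = (5*8)*(1 + 5*8) = 40*(1 + 40) = 40*41 = 1640)
(-B)*J(-13, 0) = -1*1640*(-1/5) = -1640*(-1/5) = 328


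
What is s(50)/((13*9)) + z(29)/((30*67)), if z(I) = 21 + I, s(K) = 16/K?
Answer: 5411/195975 ≈ 0.027611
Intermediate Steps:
s(50)/((13*9)) + z(29)/((30*67)) = (16/50)/((13*9)) + (21 + 29)/((30*67)) = (16*(1/50))/117 + 50/2010 = (8/25)*(1/117) + 50*(1/2010) = 8/2925 + 5/201 = 5411/195975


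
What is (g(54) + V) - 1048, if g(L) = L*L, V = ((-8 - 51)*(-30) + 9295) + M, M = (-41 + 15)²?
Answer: 13609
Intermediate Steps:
M = 676 (M = (-26)² = 676)
V = 11741 (V = ((-8 - 51)*(-30) + 9295) + 676 = (-59*(-30) + 9295) + 676 = (1770 + 9295) + 676 = 11065 + 676 = 11741)
g(L) = L²
(g(54) + V) - 1048 = (54² + 11741) - 1048 = (2916 + 11741) - 1048 = 14657 - 1048 = 13609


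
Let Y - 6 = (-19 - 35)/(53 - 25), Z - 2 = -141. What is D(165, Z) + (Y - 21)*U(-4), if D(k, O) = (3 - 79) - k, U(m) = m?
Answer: -1213/7 ≈ -173.29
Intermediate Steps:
Z = -139 (Z = 2 - 141 = -139)
Y = 57/14 (Y = 6 + (-19 - 35)/(53 - 25) = 6 - 54/28 = 6 - 54*1/28 = 6 - 27/14 = 57/14 ≈ 4.0714)
D(k, O) = -76 - k
D(165, Z) + (Y - 21)*U(-4) = (-76 - 1*165) + (57/14 - 21)*(-4) = (-76 - 165) - 237/14*(-4) = -241 + 474/7 = -1213/7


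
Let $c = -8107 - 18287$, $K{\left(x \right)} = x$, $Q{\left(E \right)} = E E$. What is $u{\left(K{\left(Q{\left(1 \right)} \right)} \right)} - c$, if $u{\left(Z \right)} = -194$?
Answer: $26200$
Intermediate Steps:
$Q{\left(E \right)} = E^{2}$
$c = -26394$
$u{\left(K{\left(Q{\left(1 \right)} \right)} \right)} - c = -194 - -26394 = -194 + 26394 = 26200$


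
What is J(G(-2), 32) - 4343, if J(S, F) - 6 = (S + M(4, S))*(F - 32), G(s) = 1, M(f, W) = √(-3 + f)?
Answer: -4337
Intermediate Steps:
J(S, F) = 6 + (1 + S)*(-32 + F) (J(S, F) = 6 + (S + √(-3 + 4))*(F - 32) = 6 + (S + √1)*(-32 + F) = 6 + (S + 1)*(-32 + F) = 6 + (1 + S)*(-32 + F))
J(G(-2), 32) - 4343 = (-26 + 32 - 32*1 + 32*1) - 4343 = (-26 + 32 - 32 + 32) - 4343 = 6 - 4343 = -4337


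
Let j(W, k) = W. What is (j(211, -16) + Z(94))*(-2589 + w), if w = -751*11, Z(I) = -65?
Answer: -1584100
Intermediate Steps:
w = -8261
(j(211, -16) + Z(94))*(-2589 + w) = (211 - 65)*(-2589 - 8261) = 146*(-10850) = -1584100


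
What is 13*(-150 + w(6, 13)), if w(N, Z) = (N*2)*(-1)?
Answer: -2106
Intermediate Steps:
w(N, Z) = -2*N (w(N, Z) = (2*N)*(-1) = -2*N)
13*(-150 + w(6, 13)) = 13*(-150 - 2*6) = 13*(-150 - 12) = 13*(-162) = -2106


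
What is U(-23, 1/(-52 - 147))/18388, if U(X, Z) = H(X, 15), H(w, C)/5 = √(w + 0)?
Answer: 5*I*√23/18388 ≈ 0.0013041*I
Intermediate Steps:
H(w, C) = 5*√w (H(w, C) = 5*√(w + 0) = 5*√w)
U(X, Z) = 5*√X
U(-23, 1/(-52 - 147))/18388 = (5*√(-23))/18388 = (5*(I*√23))*(1/18388) = (5*I*√23)*(1/18388) = 5*I*√23/18388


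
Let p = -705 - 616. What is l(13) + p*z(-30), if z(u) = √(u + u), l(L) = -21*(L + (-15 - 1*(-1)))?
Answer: 21 - 2642*I*√15 ≈ 21.0 - 10232.0*I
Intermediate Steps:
l(L) = 294 - 21*L (l(L) = -21*(L + (-15 + 1)) = -21*(L - 14) = -21*(-14 + L) = 294 - 21*L)
p = -1321
z(u) = √2*√u (z(u) = √(2*u) = √2*√u)
l(13) + p*z(-30) = (294 - 21*13) - 1321*√2*√(-30) = (294 - 273) - 1321*√2*I*√30 = 21 - 2642*I*√15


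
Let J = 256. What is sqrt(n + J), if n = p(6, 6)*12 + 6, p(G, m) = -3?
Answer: sqrt(226) ≈ 15.033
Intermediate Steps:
n = -30 (n = -3*12 + 6 = -36 + 6 = -30)
sqrt(n + J) = sqrt(-30 + 256) = sqrt(226)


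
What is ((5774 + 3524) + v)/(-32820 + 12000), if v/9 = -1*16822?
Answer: 7105/1041 ≈ 6.8252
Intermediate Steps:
v = -151398 (v = 9*(-1*16822) = 9*(-16822) = -151398)
((5774 + 3524) + v)/(-32820 + 12000) = ((5774 + 3524) - 151398)/(-32820 + 12000) = (9298 - 151398)/(-20820) = -142100*(-1/20820) = 7105/1041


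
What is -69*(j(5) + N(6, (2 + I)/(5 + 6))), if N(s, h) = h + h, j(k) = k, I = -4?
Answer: -3519/11 ≈ -319.91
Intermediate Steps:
N(s, h) = 2*h
-69*(j(5) + N(6, (2 + I)/(5 + 6))) = -69*(5 + 2*((2 - 4)/(5 + 6))) = -69*(5 + 2*(-2/11)) = -69*(5 - 4/11) = -69*51/11 = -3519/11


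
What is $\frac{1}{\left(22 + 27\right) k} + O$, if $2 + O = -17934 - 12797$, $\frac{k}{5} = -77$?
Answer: $- \frac{579778046}{18865} \approx -30733.0$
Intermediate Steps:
$k = -385$ ($k = 5 \left(-77\right) = -385$)
$O = -30733$ ($O = -2 - 30731 = -30733$)
$\frac{1}{\left(22 + 27\right) k} + O = \frac{1}{\left(22 + 27\right) \left(-385\right)} - 30733 = \frac{1}{49 \left(-385\right)} - 30733 = \frac{1}{-18865} - 30733 = - \frac{1}{18865} - 30733 = - \frac{579778046}{18865}$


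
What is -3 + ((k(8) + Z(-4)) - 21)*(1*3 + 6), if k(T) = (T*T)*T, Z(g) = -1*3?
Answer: 4389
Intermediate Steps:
Z(g) = -3
k(T) = T³ (k(T) = T²*T = T³)
-3 + ((k(8) + Z(-4)) - 21)*(1*3 + 6) = -3 + ((8³ - 3) - 21)*(1*3 + 6) = -3 + ((512 - 3) - 21)*(3 + 6) = -3 + (509 - 21)*9 = -3 + 488*9 = -3 + 4392 = 4389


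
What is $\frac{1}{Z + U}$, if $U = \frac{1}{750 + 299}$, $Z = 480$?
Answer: $\frac{1049}{503521} \approx 0.0020833$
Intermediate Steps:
$U = \frac{1}{1049} \approx 0.00095329$
$\frac{1}{Z + U} = \frac{1}{480 + \frac{1}{1049}} = \frac{1}{\frac{503521}{1049}} = \frac{1049}{503521}$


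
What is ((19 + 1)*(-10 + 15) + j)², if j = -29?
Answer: 5041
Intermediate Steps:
((19 + 1)*(-10 + 15) + j)² = ((19 + 1)*(-10 + 15) - 29)² = (20*5 - 29)² = (100 - 29)² = 71² = 5041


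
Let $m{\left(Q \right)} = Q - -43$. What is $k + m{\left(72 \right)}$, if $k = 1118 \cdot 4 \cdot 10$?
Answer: $44835$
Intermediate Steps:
$m{\left(Q \right)} = 43 + Q$ ($m{\left(Q \right)} = Q + 43 = 43 + Q$)
$k = 44720$ ($k = 1118 \cdot 40 = 44720$)
$k + m{\left(72 \right)} = 44720 + \left(43 + 72\right) = 44720 + 115 = 44835$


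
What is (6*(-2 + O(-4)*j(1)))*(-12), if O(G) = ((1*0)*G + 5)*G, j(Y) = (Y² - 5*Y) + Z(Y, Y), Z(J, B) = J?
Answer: -4176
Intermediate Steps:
j(Y) = Y² - 4*Y (j(Y) = (Y² - 5*Y) + Y = Y² - 4*Y)
O(G) = 5*G (O(G) = (0*G + 5)*G = (0 + 5)*G = 5*G)
(6*(-2 + O(-4)*j(1)))*(-12) = (6*(-2 + (5*(-4))*(1*(-4 + 1))))*(-12) = (6*(-2 - 20*(-3)))*(-12) = (6*(-2 + 60))*(-12) = (6*58)*(-12) = 348*(-12) = -4176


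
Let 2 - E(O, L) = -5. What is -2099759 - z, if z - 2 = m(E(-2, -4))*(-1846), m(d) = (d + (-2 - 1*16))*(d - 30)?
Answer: -1632723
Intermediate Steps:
E(O, L) = 7 (E(O, L) = 2 - 1*(-5) = 2 + 5 = 7)
m(d) = (-30 + d)*(-18 + d) (m(d) = (d + (-2 - 16))*(-30 + d) = (d - 18)*(-30 + d) = (-18 + d)*(-30 + d) = (-30 + d)*(-18 + d))
z = -467036 (z = 2 + (540 + 7² - 48*7)*(-1846) = 2 + (540 + 49 - 336)*(-1846) = 2 + 253*(-1846) = 2 - 467038 = -467036)
-2099759 - z = -2099759 - 1*(-467036) = -2099759 + 467036 = -1632723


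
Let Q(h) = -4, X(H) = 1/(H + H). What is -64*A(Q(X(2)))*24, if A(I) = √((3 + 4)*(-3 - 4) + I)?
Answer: -1536*I*√53 ≈ -11182.0*I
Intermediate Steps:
X(H) = 1/(2*H)
A(I) = √(-49 + I) (A(I) = √(7*(-7) + I) = √(-49 + I))
-64*A(Q(X(2)))*24 = -64*√(-49 - 4)*24 = -64*I*√53*24 = -1536*I*√53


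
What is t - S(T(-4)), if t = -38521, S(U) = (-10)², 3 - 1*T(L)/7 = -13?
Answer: -38621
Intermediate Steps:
T(L) = 112 (T(L) = 21 - 7*(-13) = 21 + 91 = 112)
S(U) = 100
t - S(T(-4)) = -38521 - 1*100 = -38521 - 100 = -38621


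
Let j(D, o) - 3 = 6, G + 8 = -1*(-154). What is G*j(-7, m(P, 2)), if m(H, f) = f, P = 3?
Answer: 1314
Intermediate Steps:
G = 146 (G = -8 - 1*(-154) = -8 + 154 = 146)
j(D, o) = 9 (j(D, o) = 3 + 6 = 9)
G*j(-7, m(P, 2)) = 146*9 = 1314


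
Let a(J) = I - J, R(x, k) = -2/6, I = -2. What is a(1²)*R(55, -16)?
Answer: 1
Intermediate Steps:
R(x, k) = -⅓ (R(x, k) = -2*⅙ = -⅓)
a(J) = -2 - J
a(1²)*R(55, -16) = (-2 - 1*1²)*(-⅓) = (-2 - 1*1)*(-⅓) = (-2 - 1)*(-⅓) = -3*(-⅓) = 1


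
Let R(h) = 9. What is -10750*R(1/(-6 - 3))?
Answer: -96750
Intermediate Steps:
-10750*R(1/(-6 - 3)) = -10750*9 = -96750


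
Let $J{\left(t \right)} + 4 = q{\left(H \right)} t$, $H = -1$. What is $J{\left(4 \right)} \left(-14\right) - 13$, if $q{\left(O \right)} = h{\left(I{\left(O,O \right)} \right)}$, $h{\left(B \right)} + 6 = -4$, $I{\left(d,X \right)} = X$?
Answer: $603$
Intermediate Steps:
$h{\left(B \right)} = -10$ ($h{\left(B \right)} = -6 - 4 = -10$)
$q{\left(O \right)} = -10$
$J{\left(t \right)} = -4 - 10 t$
$J{\left(4 \right)} \left(-14\right) - 13 = \left(-4 - 40\right) \left(-14\right) - 13 = \left(-44\right) \left(-14\right) - 13 = 616 - 13 = 603$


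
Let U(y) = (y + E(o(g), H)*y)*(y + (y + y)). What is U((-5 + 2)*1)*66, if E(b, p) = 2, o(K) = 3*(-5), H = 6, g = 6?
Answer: 5346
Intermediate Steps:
o(K) = -15
U(y) = 9*y**2 (U(y) = (y + 2*y)*(y + (y + y)) = (3*y)*(y + 2*y) = (3*y)*(3*y) = 9*y**2)
U((-5 + 2)*1)*66 = (9*((-5 + 2)*1)**2)*66 = (9*(-3*1)**2)*66 = (9*(-3)**2)*66 = (9*9)*66 = 81*66 = 5346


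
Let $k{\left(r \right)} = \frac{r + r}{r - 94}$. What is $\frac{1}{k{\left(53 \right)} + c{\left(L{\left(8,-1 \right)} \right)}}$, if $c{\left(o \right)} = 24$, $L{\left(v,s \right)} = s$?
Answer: $\frac{41}{878} \approx 0.046697$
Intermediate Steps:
$k{\left(r \right)} = \frac{2 r}{-94 + r}$
$\frac{1}{k{\left(53 \right)} + c{\left(L{\left(8,-1 \right)} \right)}} = \frac{1}{2 \cdot 53 \frac{1}{-94 + 53} + 24} = \frac{1}{2 \cdot 53 \frac{1}{-41} + 24} = \frac{1}{2 \cdot 53 \left(- \frac{1}{41}\right) + 24} = \frac{1}{- \frac{106}{41} + 24} = \frac{1}{\frac{878}{41}} = \frac{41}{878}$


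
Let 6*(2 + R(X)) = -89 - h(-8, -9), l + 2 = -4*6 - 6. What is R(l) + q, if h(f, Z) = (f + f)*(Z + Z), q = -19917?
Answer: -119891/6 ≈ -19982.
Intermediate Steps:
h(f, Z) = 4*Z*f (h(f, Z) = (2*f)*(2*Z) = 4*Z*f)
l = -32 (l = -2 + (-4*6 - 6) = -2 + (-24 - 6) = -2 - 30 = -32)
R(X) = -389/6 (R(X) = -2 + (-89 - 4*(-9)*(-8))/6 = -2 + (-89 - 1*288)/6 = -2 + (-89 - 288)/6 = -2 + (⅙)*(-377) = -2 - 377/6 = -389/6)
R(l) + q = -389/6 - 19917 = -119891/6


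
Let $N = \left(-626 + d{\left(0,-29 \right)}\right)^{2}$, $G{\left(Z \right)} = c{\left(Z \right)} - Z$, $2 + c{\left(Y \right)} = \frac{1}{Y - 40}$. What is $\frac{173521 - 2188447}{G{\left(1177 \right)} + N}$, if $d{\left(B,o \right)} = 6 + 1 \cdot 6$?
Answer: $- \frac{1145485431}{213651965} \approx -5.3615$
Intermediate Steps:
$c{\left(Y \right)} = -2 + \frac{1}{-40 + Y}$ ($c{\left(Y \right)} = -2 + \frac{1}{Y - 40} = -2 + \frac{1}{-40 + Y}$)
$d{\left(B,o \right)} = 12$ ($d{\left(B,o \right)} = 6 + 6 = 12$)
$G{\left(Z \right)} = - Z + \frac{81 - 2 Z}{-40 + Z}$ ($G{\left(Z \right)} = \frac{81 - 2 Z}{-40 + Z} - Z = - Z + \frac{81 - 2 Z}{-40 + Z}$)
$N = 376996$ ($N = \left(-626 + 12\right)^{2} = \left(-614\right)^{2} = 376996$)
$\frac{173521 - 2188447}{G{\left(1177 \right)} + N} = \frac{173521 - 2188447}{\frac{81 - 1177^{2} + 38 \cdot 1177}{-40 + 1177} + 376996} = - \frac{2014926}{\frac{81 - 1385329 + 44726}{1137} + 376996} = - \frac{2014926}{\frac{1}{1137} \left(-1340522\right) + 376996} = - \frac{2014926}{- \frac{1340522}{1137} + 376996} = - \frac{2014926}{\frac{427303930}{1137}} = \left(-2014926\right) \frac{1137}{427303930} = - \frac{1145485431}{213651965}$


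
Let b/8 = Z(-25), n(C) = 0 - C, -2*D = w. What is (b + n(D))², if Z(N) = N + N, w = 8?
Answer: 156816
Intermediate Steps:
D = -4 (D = -½*8 = -4)
Z(N) = 2*N
n(C) = -C
b = -400 (b = 8*(2*(-25)) = 8*(-50) = -400)
(b + n(D))² = (-400 - 1*(-4))² = (-400 + 4)² = (-396)² = 156816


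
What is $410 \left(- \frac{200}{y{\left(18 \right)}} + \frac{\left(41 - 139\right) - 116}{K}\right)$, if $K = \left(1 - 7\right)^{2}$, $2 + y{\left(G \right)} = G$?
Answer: $- \frac{68060}{9} \approx -7562.2$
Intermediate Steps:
$y{\left(G \right)} = -2 + G$
$K = 36$ ($K = \left(-6\right)^{2} = 36$)
$410 \left(- \frac{200}{y{\left(18 \right)}} + \frac{\left(41 - 139\right) - 116}{K}\right) = 410 \left(- \frac{200}{-2 + 18} + \frac{\left(41 - 139\right) - 116}{36}\right) = 410 \left(- \frac{200}{16} + \left(-98 - 116\right) \frac{1}{36}\right) = 410 \left(\left(-200\right) \frac{1}{16} - \frac{107}{18}\right) = 410 \left(- \frac{25}{2} - \frac{107}{18}\right) = 410 \left(- \frac{166}{9}\right) = - \frac{68060}{9}$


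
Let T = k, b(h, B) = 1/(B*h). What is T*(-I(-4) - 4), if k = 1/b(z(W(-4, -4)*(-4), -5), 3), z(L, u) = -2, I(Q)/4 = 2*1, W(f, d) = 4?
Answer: 72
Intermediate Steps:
I(Q) = 8 (I(Q) = 4*(2*1) = 4*2 = 8)
k = -6 (k = 1/(1/(3*(-2))) = 1/((⅓)*(-½)) = 1/(-⅙) = -6)
T = -6
T*(-I(-4) - 4) = -6*(-1*8 - 4) = -6*(-8 - 4) = -6*(-12) = 72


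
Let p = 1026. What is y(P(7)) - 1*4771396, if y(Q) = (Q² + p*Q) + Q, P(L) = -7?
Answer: -4778536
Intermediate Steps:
y(Q) = Q² + 1027*Q (y(Q) = (Q² + 1026*Q) + Q = Q² + 1027*Q)
y(P(7)) - 1*4771396 = -7*(1027 - 7) - 1*4771396 = -7*1020 - 4771396 = -7140 - 4771396 = -4778536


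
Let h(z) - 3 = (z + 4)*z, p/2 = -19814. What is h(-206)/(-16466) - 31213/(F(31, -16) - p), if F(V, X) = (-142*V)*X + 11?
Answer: -391889071/139417622 ≈ -2.8109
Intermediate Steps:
F(V, X) = 11 - 142*V*X (F(V, X) = -142*V*X + 11 = 11 - 142*V*X)
p = -39628 (p = 2*(-19814) = -39628)
h(z) = 3 + z*(4 + z) (h(z) = 3 + (z + 4)*z = 3 + (4 + z)*z = 3 + z*(4 + z))
h(-206)/(-16466) - 31213/(F(31, -16) - p) = (3 + (-206)² + 4*(-206))/(-16466) - 31213/((11 - 142*31*(-16)) - 1*(-39628)) = (3 + 42436 - 824)*(-1/16466) - 31213/((11 + 70432) + 39628) = 41615*(-1/16466) - 31213/(70443 + 39628) = -41615/16466 - 31213/110071 = -41615/16466 - 31213*1/110071 = -41615/16466 - 2401/8467 = -391889071/139417622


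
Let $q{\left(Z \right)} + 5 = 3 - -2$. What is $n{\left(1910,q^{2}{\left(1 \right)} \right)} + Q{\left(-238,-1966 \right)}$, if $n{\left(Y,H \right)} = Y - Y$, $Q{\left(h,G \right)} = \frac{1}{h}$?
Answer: $- \frac{1}{238} \approx -0.0042017$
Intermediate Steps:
$q{\left(Z \right)} = 0$ ($q{\left(Z \right)} = -5 + \left(3 - -2\right) = -5 + \left(3 + 2\right) = -5 + 5 = 0$)
$n{\left(Y,H \right)} = 0$
$n{\left(1910,q^{2}{\left(1 \right)} \right)} + Q{\left(-238,-1966 \right)} = 0 + \frac{1}{-238} = 0 - \frac{1}{238} = - \frac{1}{238}$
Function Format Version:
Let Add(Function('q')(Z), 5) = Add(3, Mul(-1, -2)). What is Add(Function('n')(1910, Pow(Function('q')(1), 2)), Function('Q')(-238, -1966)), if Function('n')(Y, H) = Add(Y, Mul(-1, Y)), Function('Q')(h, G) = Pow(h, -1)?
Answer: Rational(-1, 238) ≈ -0.0042017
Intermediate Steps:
Function('q')(Z) = 0 (Function('q')(Z) = Add(-5, Add(3, Mul(-1, -2))) = Add(-5, Add(3, 2)) = Add(-5, 5) = 0)
Function('n')(Y, H) = 0
Add(Function('n')(1910, Pow(Function('q')(1), 2)), Function('Q')(-238, -1966)) = Add(0, Pow(-238, -1)) = Add(0, Rational(-1, 238)) = Rational(-1, 238)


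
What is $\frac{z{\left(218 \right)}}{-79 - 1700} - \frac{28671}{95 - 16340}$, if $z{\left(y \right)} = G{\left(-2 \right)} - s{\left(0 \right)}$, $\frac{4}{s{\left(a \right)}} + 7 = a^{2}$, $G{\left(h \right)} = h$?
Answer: $\frac{696301}{394345} \approx 1.7657$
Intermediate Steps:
$s{\left(a \right)} = \frac{4}{-7 + a^{2}}$
$z{\left(y \right)} = - \frac{10}{7}$ ($z{\left(y \right)} = -2 - \frac{4}{-7 + 0^{2}} = -2 - \frac{4}{-7 + 0} = -2 - \frac{4}{-7} = -2 - 4 \left(- \frac{1}{7}\right) = -2 - - \frac{4}{7} = -2 + \frac{4}{7} = - \frac{10}{7}$)
$\frac{z{\left(218 \right)}}{-79 - 1700} - \frac{28671}{95 - 16340} = - \frac{10}{7 \left(-79 - 1700\right)} - \frac{28671}{95 - 16340} = - \frac{10}{7 \left(-1779\right)} - \frac{28671}{-16245} = \left(- \frac{10}{7}\right) \left(- \frac{1}{1779}\right) - - \frac{503}{285} = \frac{10}{12453} + \frac{503}{285} = \frac{696301}{394345}$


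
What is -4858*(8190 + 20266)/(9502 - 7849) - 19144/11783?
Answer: -1628904704216/19477299 ≈ -83631.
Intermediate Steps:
-4858*(8190 + 20266)/(9502 - 7849) - 19144/11783 = -4858/(1653/28456) - 19144*1/11783 = -4858/(1653*(1/28456)) - 19144/11783 = -4858/1653/28456 - 19144/11783 = -4858*28456/1653 - 19144/11783 = -138239248/1653 - 19144/11783 = -1628904704216/19477299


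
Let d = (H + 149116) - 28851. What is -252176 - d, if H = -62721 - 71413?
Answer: -238307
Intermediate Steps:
H = -134134
d = -13869 (d = (-134134 + 149116) - 28851 = 14982 - 28851 = -13869)
-252176 - d = -252176 - 1*(-13869) = -252176 + 13869 = -238307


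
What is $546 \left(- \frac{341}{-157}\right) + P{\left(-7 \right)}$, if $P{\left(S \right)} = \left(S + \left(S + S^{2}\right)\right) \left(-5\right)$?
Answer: $\frac{158711}{157} \approx 1010.9$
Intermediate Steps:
$P{\left(S \right)} = - 10 S - 5 S^{2}$ ($P{\left(S \right)} = \left(S^{2} + 2 S\right) \left(-5\right) = - 10 S - 5 S^{2}$)
$546 \left(- \frac{341}{-157}\right) + P{\left(-7 \right)} = 546 \left(- \frac{341}{-157}\right) - - 35 \left(2 - 7\right) = 546 \left(\left(-341\right) \left(- \frac{1}{157}\right)\right) - \left(-35\right) \left(-5\right) = 546 \cdot \frac{341}{157} - 175 = \frac{186186}{157} - 175 = \frac{158711}{157}$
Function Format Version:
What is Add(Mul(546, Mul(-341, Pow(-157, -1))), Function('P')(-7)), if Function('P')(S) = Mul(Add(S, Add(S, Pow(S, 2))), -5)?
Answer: Rational(158711, 157) ≈ 1010.9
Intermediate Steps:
Function('P')(S) = Add(Mul(-10, S), Mul(-5, Pow(S, 2))) (Function('P')(S) = Mul(Add(Pow(S, 2), Mul(2, S)), -5) = Add(Mul(-10, S), Mul(-5, Pow(S, 2))))
Add(Mul(546, Mul(-341, Pow(-157, -1))), Function('P')(-7)) = Add(Mul(546, Mul(-341, Pow(-157, -1))), Mul(-5, -7, Add(2, -7))) = Add(Mul(546, Mul(-341, Rational(-1, 157))), Mul(-5, -7, -5)) = Add(Mul(546, Rational(341, 157)), -175) = Add(Rational(186186, 157), -175) = Rational(158711, 157)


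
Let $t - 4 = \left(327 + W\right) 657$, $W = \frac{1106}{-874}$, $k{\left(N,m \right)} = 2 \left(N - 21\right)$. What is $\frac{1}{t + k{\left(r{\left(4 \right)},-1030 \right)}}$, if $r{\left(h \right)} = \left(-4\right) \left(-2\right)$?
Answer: $\frac{437}{93511708} \approx 4.6732 \cdot 10^{-6}$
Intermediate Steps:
$r{\left(h \right)} = 8$
$k{\left(N,m \right)} = -42 + 2 N$ ($k{\left(N,m \right)} = 2 \left(-21 + N\right) = -42 + 2 N$)
$W = - \frac{553}{437}$ ($W = 1106 \left(- \frac{1}{874}\right) = - \frac{553}{437} \approx -1.2654$)
$t = \frac{93523070}{437}$ ($t = 4 + \left(327 - \frac{553}{437}\right) 657 = 4 + \frac{142346}{437} \cdot 657 = 4 + \frac{93521322}{437} = \frac{93523070}{437} \approx 2.1401 \cdot 10^{5}$)
$\frac{1}{t + k{\left(r{\left(4 \right)},-1030 \right)}} = \frac{1}{\frac{93523070}{437} + \left(-42 + 2 \cdot 8\right)} = \frac{1}{\frac{93523070}{437} + \left(-42 + 16\right)} = \frac{1}{\frac{93523070}{437} - 26} = \frac{1}{\frac{93511708}{437}} = \frac{437}{93511708}$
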